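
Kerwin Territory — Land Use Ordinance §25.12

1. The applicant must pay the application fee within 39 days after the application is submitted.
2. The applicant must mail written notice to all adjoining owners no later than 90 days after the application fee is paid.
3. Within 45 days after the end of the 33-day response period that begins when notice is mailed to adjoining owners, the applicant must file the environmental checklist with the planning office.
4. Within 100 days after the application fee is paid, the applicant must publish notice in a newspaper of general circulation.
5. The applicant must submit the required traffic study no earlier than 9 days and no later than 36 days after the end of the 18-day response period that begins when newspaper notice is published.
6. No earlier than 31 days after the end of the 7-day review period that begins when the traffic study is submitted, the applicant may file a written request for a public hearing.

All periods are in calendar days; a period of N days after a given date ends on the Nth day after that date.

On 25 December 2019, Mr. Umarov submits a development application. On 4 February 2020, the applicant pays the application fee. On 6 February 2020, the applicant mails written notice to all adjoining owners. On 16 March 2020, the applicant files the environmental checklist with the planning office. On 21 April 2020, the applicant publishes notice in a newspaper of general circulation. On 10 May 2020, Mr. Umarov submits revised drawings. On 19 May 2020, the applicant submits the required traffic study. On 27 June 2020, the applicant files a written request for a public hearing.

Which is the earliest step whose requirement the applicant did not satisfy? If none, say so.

Step 1 — counting 39 days from 25 December 2019 (when the application is submitted) gives a deadline of 2 February 2020; not done until 4 February 2020, 2 days after the deadline.

Step 1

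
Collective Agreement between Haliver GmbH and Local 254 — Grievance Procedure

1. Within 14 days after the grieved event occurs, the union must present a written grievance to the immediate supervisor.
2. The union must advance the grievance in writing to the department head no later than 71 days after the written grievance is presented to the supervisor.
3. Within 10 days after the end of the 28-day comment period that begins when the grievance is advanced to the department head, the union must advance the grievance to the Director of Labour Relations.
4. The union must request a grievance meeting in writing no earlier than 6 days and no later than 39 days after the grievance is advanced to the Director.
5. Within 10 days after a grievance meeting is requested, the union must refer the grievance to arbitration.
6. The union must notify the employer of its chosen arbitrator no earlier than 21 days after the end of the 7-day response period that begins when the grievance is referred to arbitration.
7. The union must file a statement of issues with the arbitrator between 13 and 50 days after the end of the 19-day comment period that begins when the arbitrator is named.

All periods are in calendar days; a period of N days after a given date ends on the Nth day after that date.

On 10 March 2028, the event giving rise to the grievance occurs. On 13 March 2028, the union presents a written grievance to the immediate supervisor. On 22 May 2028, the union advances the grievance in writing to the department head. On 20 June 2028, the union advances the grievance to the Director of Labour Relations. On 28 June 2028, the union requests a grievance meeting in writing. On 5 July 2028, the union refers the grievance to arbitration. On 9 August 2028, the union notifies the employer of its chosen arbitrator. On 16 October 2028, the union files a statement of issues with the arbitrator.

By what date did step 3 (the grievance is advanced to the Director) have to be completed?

The grievance is advanced to the department head on 22 May 2028; the 28-day comment period therefore ends 19 June 2028, and step 3 runs from that date. 10 days after 19 June 2028 is 29 June 2028.

29 June 2028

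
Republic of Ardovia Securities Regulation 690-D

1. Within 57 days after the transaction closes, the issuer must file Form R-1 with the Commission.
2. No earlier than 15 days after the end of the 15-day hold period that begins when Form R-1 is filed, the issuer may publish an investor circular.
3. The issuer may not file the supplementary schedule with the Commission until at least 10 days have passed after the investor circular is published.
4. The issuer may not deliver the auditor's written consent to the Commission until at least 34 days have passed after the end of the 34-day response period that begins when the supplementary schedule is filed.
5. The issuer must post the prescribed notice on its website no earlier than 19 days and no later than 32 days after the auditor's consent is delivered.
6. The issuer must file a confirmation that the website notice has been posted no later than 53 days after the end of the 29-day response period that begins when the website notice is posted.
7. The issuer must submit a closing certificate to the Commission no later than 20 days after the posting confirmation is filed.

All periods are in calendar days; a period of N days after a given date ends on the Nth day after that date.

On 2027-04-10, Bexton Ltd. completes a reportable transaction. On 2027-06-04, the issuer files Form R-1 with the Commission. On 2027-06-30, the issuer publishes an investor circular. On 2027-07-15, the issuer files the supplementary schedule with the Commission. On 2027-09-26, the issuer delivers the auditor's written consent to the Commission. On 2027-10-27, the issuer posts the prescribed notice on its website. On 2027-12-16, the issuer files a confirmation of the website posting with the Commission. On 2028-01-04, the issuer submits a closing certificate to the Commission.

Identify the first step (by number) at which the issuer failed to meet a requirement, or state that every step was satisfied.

Step 1 — counting 57 days from 2027-04-10 (when the transaction closes) gives a deadline of 2027-06-06; completed 2027-06-04, before the deadline.
Step 2 — must wait 15 days from 2027-06-19 (end of the 15-day hold period, which began when Form R-1 is filed on 2027-06-04), so not before 2027-07-04; done 2027-06-30 — 4 days too early.

Step 2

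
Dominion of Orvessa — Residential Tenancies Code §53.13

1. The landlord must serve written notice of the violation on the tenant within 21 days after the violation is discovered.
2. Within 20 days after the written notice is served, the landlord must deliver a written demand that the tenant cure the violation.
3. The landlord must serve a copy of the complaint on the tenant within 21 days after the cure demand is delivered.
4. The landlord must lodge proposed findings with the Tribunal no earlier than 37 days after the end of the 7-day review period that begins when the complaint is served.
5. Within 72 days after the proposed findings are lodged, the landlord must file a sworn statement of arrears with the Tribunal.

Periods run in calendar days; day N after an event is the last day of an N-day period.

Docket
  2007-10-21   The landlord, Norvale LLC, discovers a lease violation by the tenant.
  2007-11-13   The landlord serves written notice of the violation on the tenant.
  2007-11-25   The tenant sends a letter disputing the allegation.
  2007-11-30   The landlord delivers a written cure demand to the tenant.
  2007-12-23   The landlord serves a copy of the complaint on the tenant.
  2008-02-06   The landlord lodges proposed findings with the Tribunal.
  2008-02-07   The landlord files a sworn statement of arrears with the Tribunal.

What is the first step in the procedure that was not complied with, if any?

Step 1 — counting 21 days from 2007-10-21 (when the violation is discovered) gives a deadline of 2007-11-11; not done until 2007-11-13, 2 days after the deadline.
That is the first point of non-compliance.

Step 1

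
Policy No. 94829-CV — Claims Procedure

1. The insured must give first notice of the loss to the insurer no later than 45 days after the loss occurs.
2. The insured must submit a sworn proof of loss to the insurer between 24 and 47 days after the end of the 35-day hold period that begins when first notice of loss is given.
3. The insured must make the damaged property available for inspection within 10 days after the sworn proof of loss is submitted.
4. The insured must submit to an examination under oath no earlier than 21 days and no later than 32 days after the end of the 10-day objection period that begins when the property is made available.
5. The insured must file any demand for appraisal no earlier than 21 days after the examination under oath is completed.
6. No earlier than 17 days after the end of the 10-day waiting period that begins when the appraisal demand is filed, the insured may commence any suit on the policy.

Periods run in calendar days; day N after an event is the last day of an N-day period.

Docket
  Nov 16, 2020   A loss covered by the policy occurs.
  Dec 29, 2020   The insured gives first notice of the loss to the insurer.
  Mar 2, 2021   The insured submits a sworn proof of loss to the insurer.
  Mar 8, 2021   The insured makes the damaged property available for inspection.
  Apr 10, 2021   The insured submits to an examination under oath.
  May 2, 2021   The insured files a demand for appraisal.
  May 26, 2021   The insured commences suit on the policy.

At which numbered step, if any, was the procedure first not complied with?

Step 6

Step 1: 45 days after Nov 16, 2020 (when the loss occurs) is Dec 31, 2020; completed Dec 29, 2020, before the deadline.
Step 2: the window is 24–47 days after Feb 2, 2021 (end of the 35-day hold period, which began when first notice of loss is given on Dec 29, 2020), so Feb 26, 2021 through Mar 21, 2021; done Mar 2, 2021, which is between those dates.
Step 3: 10 days after Mar 2, 2021 (when the sworn proof of loss is submitted) is Mar 12, 2021; done Mar 8, 2021 — timely.
Step 4: the window is 21–32 days after Mar 18, 2021 (end of the 10-day objection period, which began when the property is made available on Mar 8, 2021), so Apr 8, 2021 through Apr 19, 2021; done Apr 10, 2021 — within the window.
Step 5: the earliest permitted date is 21 days after Apr 10, 2021 (when the examination under oath is completed), i.e. May 1, 2021; done May 2, 2021 — permitted.
Step 6: the earliest permitted date is 17 days after May 12, 2021 (end of the 10-day waiting period, which began when the appraisal demand is filed on May 2, 2021), i.e. May 29, 2021; acted on May 26, 2021, 3 days prematurely.
That is the first point of non-compliance.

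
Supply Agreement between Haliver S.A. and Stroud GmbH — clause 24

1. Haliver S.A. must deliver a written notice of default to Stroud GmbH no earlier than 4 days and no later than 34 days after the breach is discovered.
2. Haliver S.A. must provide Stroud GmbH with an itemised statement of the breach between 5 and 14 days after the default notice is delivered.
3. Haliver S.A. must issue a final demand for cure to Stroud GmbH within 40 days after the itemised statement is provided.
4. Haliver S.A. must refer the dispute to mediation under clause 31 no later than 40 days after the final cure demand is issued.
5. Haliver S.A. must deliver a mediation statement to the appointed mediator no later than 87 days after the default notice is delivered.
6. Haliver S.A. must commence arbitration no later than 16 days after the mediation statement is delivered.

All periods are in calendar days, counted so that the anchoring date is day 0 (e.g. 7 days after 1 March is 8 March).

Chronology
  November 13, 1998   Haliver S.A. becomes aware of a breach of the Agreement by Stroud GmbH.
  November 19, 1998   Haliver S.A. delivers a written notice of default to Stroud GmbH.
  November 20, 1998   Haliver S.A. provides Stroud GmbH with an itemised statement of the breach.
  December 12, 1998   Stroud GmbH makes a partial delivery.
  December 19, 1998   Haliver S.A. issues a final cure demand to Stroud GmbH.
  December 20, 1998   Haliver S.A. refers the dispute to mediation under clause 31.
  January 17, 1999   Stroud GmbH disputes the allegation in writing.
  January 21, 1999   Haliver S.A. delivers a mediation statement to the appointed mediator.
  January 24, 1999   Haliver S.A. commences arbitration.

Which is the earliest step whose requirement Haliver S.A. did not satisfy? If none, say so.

(1) the permitted window runs from November 13, 1998 + 4 = November 17, 1998 to November 13, 1998 + 34 = December 17, 1998; done November 19, 1998, which is between those dates.
(2) the permitted window runs from November 19, 1998 + 5 = November 24, 1998 to November 19, 1998 + 14 = December 3, 1998; November 20, 1998 is 4 days too early.

Step 2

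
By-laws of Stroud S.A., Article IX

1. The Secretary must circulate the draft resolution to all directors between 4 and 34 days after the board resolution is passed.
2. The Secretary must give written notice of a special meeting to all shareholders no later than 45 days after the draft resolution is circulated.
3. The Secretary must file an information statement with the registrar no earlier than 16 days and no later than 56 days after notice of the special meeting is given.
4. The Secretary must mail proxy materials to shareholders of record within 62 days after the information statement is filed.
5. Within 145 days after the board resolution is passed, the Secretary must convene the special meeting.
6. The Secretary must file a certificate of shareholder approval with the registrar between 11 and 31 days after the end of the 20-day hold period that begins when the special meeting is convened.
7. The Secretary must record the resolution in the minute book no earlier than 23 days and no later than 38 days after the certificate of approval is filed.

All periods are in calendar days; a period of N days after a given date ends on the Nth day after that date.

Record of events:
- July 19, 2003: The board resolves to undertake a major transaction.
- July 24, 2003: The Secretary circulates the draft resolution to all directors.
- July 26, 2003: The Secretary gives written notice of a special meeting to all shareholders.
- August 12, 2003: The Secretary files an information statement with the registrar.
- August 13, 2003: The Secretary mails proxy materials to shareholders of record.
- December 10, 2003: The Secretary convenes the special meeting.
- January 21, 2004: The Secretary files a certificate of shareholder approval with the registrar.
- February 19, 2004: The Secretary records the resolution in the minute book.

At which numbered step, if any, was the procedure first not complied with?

None — every step was satisfied

Step 1: the window is 4–34 days after July 19, 2003 (when the board resolution is passed), so July 23, 2003 through August 22, 2003; July 24, 2003 falls inside that range.
Step 2: 45 days after July 24, 2003 (when the draft resolution is circulated) is September 7, 2003; July 26, 2003 is within that limit.
Step 3: the window is 16–56 days after July 26, 2003 (when notice of the special meeting is given), so August 11, 2003 through September 20, 2003; August 12, 2003 falls inside that range.
Step 4: 62 days after August 12, 2003 (when the information statement is filed) is October 13, 2003; August 13, 2003 is within that limit.
Step 5: 145 days after July 19, 2003 (when the board resolution is passed) is December 11, 2003; December 10, 2003 is within that limit.
Step 6: the window is 11–31 days after December 30, 2003 (end of the 20-day hold period, which began when the special meeting is convened on December 10, 2003), so January 10, 2004 through January 30, 2004; done January 21, 2004, which is between those dates.
Step 7: the window is 23–38 days after January 21, 2004 (when the certificate of approval is filed), so February 13, 2004 through February 28, 2004; done February 19, 2004 — within the window.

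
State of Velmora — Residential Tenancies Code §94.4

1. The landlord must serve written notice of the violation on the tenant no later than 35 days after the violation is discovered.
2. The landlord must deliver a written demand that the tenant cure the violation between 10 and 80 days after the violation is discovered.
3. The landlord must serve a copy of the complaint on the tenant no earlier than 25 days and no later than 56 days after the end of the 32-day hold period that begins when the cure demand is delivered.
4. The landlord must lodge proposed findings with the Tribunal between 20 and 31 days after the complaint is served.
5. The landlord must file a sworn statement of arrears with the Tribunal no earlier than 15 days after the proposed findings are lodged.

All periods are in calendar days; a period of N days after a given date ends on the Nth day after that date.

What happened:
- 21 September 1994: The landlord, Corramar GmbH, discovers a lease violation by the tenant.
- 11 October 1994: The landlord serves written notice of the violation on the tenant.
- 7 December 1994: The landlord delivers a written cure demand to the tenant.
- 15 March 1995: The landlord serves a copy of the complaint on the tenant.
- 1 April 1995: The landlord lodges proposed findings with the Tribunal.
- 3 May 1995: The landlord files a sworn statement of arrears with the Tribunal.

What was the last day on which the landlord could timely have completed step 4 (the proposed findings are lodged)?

15 April 1995

Step 4 runs from 15 March 1995, when the complaint is served. The window is 20–31 days after 15 March 1995; it closes on 15 April 1995.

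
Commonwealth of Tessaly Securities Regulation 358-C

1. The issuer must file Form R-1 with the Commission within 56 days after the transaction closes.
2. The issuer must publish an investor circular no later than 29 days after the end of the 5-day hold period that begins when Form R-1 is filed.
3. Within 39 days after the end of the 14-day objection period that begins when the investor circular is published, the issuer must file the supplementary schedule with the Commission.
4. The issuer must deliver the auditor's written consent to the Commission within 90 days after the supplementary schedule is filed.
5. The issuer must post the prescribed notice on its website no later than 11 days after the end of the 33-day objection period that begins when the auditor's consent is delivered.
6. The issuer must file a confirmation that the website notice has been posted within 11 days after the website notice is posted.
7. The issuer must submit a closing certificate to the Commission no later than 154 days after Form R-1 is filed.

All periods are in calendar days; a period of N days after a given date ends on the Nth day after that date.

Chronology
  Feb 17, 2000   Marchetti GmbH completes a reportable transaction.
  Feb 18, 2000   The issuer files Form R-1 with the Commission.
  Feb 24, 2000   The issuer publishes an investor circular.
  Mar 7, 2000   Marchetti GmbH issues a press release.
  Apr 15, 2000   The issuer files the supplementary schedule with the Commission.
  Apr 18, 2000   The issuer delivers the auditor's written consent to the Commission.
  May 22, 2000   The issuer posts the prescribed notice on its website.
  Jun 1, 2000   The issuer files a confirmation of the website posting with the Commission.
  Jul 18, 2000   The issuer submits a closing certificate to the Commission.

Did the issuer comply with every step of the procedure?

Step 1: 56 days after Feb 17, 2000 (when the transaction closes) is Apr 13, 2000; Feb 18, 2000 is within that limit.
Step 2: 29 days after Feb 23, 2000 (end of the 5-day hold period, which began when Form R-1 is filed on Feb 18, 2000) is Mar 23, 2000; done Feb 24, 2000 — timely.
Step 3: 39 days after Mar 9, 2000 (end of the 14-day objection period, which began when the investor circular is published on Feb 24, 2000) is Apr 17, 2000; Apr 15, 2000 is within that limit.
Step 4: 90 days after Apr 15, 2000 (when the supplementary schedule is filed) is Jul 14, 2000; done Apr 18, 2000 — timely.
Step 5: 11 days after May 21, 2000 (end of the 33-day objection period, which began when the auditor's consent is delivered on Apr 18, 2000) is Jun 1, 2000; completed May 22, 2000, before the deadline.
Step 6: 11 days after May 22, 2000 (when the website notice is posted) is Jun 2, 2000; done Jun 1, 2000 — timely.
Step 7: 154 days after Feb 18, 2000 (when Form R-1 is filed) is Jul 21, 2000; done Jul 18, 2000 — timely.

Yes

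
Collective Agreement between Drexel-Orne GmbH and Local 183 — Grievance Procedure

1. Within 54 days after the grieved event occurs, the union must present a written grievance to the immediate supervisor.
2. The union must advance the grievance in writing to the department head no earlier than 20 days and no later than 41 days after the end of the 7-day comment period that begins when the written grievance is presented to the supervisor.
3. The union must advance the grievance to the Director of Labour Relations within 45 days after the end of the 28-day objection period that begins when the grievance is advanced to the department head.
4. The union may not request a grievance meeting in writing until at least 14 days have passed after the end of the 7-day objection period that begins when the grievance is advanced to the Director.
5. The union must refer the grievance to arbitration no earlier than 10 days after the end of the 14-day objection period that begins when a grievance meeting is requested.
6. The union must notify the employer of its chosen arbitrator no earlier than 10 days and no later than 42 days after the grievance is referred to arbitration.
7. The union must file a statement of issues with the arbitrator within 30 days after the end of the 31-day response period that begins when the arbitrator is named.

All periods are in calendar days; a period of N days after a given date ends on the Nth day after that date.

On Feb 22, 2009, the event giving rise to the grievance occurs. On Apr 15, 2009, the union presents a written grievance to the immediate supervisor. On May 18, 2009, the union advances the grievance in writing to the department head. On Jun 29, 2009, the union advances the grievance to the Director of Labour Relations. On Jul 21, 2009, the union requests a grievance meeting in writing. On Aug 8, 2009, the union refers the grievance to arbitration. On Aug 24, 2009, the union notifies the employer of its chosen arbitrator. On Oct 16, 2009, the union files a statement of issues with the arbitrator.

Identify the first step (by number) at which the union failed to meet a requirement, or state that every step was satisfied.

Step 5

Step 1: 54 days after Feb 22, 2009 (when the grieved event occurs) is Apr 17, 2009; completed Apr 15, 2009, before the deadline.
Step 2: the window is 20–41 days after Apr 22, 2009 (end of the 7-day comment period, which began when the written grievance is presented to the supervisor on Apr 15, 2009), so May 12, 2009 through Jun 2, 2009; done May 18, 2009 — within the window.
Step 3: 45 days after Jun 15, 2009 (end of the 28-day objection period, which began when the grievance is advanced to the department head on May 18, 2009) is Jul 30, 2009; done Jun 29, 2009 — timely.
Step 4: the earliest permitted date is 14 days after Jul 6, 2009 (end of the 7-day objection period, which began when the grievance is advanced to the Director on Jun 29, 2009), i.e. Jul 20, 2009; done Jul 21, 2009 — permitted.
Step 5: the earliest permitted date is 10 days after Aug 4, 2009 (end of the 14-day objection period, which began when a grievance meeting is requested on Jul 21, 2009), i.e. Aug 14, 2009; acted on Aug 8, 2009, 6 days prematurely.
That is the first point of non-compliance.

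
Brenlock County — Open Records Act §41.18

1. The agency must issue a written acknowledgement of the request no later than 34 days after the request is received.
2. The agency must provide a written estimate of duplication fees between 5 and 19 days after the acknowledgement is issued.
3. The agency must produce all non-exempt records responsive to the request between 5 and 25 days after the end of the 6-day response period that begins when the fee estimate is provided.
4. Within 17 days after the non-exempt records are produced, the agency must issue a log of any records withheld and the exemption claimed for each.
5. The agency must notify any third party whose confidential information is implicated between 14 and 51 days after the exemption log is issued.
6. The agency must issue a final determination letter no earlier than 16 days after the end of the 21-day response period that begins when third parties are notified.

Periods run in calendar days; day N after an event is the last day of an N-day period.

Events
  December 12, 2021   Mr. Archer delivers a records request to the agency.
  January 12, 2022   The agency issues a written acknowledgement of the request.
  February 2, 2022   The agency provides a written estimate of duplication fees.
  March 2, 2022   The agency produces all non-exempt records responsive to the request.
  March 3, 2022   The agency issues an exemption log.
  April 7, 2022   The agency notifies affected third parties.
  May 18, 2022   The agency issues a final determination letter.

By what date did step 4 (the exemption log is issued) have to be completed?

Step 4 runs from March 2, 2022, when the non-exempt records are produced. 17 days after March 2, 2022 is March 19, 2022.

March 19, 2022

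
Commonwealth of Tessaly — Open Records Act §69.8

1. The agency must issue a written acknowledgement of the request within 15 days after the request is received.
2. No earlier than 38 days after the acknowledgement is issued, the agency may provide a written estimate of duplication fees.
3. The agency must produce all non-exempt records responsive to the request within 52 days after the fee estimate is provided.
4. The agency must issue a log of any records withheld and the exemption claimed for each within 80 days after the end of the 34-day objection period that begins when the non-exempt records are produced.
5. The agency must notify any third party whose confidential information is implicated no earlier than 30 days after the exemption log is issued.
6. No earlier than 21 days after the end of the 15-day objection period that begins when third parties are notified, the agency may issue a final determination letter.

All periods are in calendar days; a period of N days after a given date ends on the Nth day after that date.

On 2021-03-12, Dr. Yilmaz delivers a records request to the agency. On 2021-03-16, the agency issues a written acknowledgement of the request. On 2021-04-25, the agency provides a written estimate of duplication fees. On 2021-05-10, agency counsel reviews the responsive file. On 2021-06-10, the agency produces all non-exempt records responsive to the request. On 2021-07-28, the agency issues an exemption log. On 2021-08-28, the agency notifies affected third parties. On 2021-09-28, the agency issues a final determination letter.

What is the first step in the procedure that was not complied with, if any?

Step 1 — counting 15 days from 2021-03-12 (when the request is received) gives a deadline of 2021-03-27; done 2021-03-16 — timely.
Step 2 — must wait 38 days from 2021-03-16 (when the acknowledgement is issued), so not before 2021-04-23; done 2021-04-25, after the minimum wait.
Step 3 — counting 52 days from 2021-04-25 (when the fee estimate is provided) gives a deadline of 2021-06-16; completed 2021-06-10, before the deadline.
Step 4 — counting 80 days from 2021-07-14 (end of the 34-day objection period, which began when the non-exempt records are produced on 2021-06-10) gives a deadline of 2021-10-02; 2021-07-28 is within that limit.
Step 5 — must wait 30 days from 2021-07-28 (when the exemption log is issued), so not before 2021-08-27; 2021-08-28 is on or after that date.
Step 6 — must wait 21 days from 2021-09-12 (end of the 15-day objection period, which began when third parties are notified on 2021-08-28), so not before 2021-10-03; acted on 2021-09-28, 5 days prematurely.
The analysis stops there.

Step 6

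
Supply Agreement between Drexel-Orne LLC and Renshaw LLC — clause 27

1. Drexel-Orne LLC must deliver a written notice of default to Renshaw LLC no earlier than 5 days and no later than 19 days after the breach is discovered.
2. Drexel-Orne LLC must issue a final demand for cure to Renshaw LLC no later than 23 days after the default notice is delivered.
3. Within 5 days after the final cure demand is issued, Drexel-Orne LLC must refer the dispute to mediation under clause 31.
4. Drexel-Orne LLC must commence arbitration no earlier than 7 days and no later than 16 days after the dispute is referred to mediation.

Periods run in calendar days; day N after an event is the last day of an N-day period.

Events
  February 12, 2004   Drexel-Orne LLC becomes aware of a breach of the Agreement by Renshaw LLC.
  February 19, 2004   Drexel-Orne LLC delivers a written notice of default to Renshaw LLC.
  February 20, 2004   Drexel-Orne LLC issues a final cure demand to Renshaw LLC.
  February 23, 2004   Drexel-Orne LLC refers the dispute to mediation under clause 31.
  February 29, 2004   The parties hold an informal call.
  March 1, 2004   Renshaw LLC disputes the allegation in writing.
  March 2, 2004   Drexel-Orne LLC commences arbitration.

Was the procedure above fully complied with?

Step 1: the window is 5–19 days after February 12, 2004 (when the breach is discovered), so February 17, 2004 through March 2, 2004; done February 19, 2004 — within the window.
Step 2: 23 days after February 19, 2004 (when the default notice is delivered) is March 13, 2004; done February 20, 2004 — timely.
Step 3: 5 days after February 20, 2004 (when the final cure demand is issued) is February 25, 2004; done February 23, 2004 — timely.
Step 4: the window is 7–16 days after February 23, 2004 (when the dispute is referred to mediation), so March 1, 2004 through March 10, 2004; March 2, 2004 falls inside that range.

Yes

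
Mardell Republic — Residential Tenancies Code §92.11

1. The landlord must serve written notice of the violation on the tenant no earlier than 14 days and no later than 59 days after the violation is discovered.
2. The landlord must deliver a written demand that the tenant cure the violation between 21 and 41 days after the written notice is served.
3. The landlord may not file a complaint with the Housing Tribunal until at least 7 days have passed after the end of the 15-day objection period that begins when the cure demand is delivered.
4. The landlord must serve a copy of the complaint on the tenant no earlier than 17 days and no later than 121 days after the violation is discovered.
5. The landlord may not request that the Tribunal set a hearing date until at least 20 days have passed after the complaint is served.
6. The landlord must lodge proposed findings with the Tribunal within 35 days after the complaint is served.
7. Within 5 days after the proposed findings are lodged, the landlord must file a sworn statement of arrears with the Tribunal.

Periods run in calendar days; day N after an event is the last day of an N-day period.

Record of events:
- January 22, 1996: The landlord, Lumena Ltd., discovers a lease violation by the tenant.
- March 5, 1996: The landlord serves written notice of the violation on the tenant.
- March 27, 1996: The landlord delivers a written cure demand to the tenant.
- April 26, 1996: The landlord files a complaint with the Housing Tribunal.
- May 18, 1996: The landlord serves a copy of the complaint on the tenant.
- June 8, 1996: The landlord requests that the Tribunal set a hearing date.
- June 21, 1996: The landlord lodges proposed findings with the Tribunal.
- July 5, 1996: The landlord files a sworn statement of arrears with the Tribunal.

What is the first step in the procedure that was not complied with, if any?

Step 1: the window is 14–59 days after January 22, 1996 (when the violation is discovered), so February 5, 1996 through March 21, 1996; March 5, 1996 falls inside that range.
Step 2: the window is 21–41 days after March 5, 1996 (when the written notice is served), so March 26, 1996 through April 15, 1996; done March 27, 1996 — within the window.
Step 3: the earliest permitted date is 7 days after April 11, 1996 (end of the 15-day objection period, which began when the cure demand is delivered on March 27, 1996), i.e. April 18, 1996; done April 26, 1996, after the minimum wait.
Step 4: the window is 17–121 days after January 22, 1996 (when the violation is discovered), so February 8, 1996 through May 22, 1996; done May 18, 1996, which is between those dates.
Step 5: the earliest permitted date is 20 days after May 18, 1996 (when the complaint is served), i.e. June 7, 1996; done June 8, 1996, after the minimum wait.
Step 6: 35 days after May 18, 1996 (when the complaint is served) is June 22, 1996; June 21, 1996 is within that limit.
Step 7: 5 days after June 21, 1996 (when the proposed findings are lodged) is June 26, 1996; not done until July 5, 1996, 9 days after the deadline.
The analysis stops there.

Step 7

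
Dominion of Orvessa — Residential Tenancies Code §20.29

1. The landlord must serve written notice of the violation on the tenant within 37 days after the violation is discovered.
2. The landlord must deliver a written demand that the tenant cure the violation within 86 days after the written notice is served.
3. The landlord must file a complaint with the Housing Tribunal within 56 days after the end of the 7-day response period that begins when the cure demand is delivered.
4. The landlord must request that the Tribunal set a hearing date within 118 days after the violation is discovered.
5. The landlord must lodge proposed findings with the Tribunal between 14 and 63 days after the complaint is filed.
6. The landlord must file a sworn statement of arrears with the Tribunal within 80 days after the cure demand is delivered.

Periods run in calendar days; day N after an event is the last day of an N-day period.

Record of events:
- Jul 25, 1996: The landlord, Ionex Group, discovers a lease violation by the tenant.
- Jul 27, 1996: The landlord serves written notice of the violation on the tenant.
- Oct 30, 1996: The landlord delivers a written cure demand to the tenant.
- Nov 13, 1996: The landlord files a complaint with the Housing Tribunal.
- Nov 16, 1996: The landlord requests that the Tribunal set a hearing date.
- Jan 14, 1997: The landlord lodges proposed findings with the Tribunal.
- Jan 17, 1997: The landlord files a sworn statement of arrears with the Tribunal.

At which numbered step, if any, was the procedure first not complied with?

(1) due by Jul 25, 1996 + 37 days = Aug 31, 1996; completed Jul 27, 1996, before the deadline.
(2) due by Jul 27, 1996 + 86 days = Oct 21, 1996; done Oct 30, 1996 — 9 days late.
The analysis stops there.

Step 2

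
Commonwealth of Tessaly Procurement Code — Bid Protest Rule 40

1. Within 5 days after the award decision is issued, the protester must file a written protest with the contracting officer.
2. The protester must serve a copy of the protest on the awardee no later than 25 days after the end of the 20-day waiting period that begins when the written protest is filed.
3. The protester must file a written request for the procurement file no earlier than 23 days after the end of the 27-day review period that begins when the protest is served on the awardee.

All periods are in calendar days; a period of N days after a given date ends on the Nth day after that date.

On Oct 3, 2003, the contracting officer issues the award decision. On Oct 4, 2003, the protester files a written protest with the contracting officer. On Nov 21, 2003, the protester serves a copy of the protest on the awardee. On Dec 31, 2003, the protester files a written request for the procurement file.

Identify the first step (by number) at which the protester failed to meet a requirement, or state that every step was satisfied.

Step 1: 5 days after Oct 3, 2003 (when the award decision is issued) is Oct 8, 2003; Oct 4, 2003 is within that limit.
Step 2: 25 days after Oct 24, 2003 (end of the 20-day waiting period, which began when the written protest is filed on Oct 4, 2003) is Nov 18, 2003; done Nov 21, 2003 — 3 days late.
The analysis stops there.

Step 2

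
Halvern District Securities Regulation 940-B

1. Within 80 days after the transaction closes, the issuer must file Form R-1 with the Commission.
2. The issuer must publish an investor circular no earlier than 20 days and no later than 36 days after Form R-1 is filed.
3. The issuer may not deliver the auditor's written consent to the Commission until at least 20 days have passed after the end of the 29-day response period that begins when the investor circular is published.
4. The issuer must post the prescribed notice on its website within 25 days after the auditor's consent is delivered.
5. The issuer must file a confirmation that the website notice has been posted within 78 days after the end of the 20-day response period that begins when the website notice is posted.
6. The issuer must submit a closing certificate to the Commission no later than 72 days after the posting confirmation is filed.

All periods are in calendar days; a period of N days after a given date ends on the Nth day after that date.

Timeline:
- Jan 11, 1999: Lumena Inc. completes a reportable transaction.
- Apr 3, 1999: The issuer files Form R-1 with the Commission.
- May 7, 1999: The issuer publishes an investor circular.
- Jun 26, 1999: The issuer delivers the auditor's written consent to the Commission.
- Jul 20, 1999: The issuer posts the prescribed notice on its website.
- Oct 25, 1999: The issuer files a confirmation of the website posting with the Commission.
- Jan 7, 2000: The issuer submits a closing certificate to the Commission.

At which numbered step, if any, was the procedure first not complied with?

Step 1: 80 days after Jan 11, 1999 (when the transaction closes) is Apr 1, 1999; not done until Apr 3, 1999, 2 days after the deadline.

Step 1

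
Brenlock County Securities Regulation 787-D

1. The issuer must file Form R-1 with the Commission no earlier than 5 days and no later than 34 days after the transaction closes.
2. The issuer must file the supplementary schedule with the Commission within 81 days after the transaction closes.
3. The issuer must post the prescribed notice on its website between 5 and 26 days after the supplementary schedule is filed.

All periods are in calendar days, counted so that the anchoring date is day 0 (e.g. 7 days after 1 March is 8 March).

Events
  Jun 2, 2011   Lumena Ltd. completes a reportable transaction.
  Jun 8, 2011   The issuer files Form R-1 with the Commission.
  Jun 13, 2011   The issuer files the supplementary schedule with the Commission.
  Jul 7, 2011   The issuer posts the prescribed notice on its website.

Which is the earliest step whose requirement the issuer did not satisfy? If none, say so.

None — every step was satisfied

Step 1: the window is 5–34 days after Jun 2, 2011 (when the transaction closes), so Jun 7, 2011 through Jul 6, 2011; done Jun 8, 2011, which is between those dates.
Step 2: 81 days after Jun 2, 2011 (when the transaction closes) is Aug 22, 2011; completed Jun 13, 2011, before the deadline.
Step 3: the window is 5–26 days after Jun 13, 2011 (when the supplementary schedule is filed), so Jun 18, 2011 through Jul 9, 2011; done Jul 7, 2011, which is between those dates.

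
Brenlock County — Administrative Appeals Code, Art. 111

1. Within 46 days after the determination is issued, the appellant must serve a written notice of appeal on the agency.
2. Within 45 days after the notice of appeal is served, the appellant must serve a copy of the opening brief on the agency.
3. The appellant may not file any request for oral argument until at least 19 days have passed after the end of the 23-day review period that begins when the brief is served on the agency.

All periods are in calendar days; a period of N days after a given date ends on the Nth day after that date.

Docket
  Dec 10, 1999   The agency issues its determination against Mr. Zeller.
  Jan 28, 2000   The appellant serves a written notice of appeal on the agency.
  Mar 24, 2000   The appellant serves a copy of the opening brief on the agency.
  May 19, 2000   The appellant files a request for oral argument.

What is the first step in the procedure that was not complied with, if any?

Step 1

Step 1: 46 days after Dec 10, 1999 (when the determination is issued) is Jan 25, 2000; Jan 28, 2000 misses that deadline by 3 days.
Later steps need not be reached.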